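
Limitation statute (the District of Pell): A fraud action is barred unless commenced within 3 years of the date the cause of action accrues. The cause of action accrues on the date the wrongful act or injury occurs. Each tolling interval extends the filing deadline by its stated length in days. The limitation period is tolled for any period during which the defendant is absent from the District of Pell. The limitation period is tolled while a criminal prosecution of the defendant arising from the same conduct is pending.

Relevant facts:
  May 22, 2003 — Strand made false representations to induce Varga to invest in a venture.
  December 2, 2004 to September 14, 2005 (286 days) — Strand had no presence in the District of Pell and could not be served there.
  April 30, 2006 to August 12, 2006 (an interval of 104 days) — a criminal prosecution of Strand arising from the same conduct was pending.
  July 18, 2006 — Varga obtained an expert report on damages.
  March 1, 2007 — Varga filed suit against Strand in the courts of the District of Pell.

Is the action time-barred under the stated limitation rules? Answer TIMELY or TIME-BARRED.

TIMELY

The cause of action accrued on May 22, 2003, the date of the act.
Adding the 3 years base period to May 22, 2003 gives a deadline of May 22, 2006, before any tolling.
The defendant's absence from the jurisdiction from December 2, 2004 to September 14, 2005 tolled the period for 286 days, extending the deadline to March 4, 2007.
The pending criminal prosecution from April 30, 2006 to August 12, 2006 tolled the period for 104 days, extending the deadline to June 16, 2007.
None of the other events listed affects the running of the period under the stated rules.
Filing on March 1, 2007 beat the June 16, 2007 deadline — the action is timely.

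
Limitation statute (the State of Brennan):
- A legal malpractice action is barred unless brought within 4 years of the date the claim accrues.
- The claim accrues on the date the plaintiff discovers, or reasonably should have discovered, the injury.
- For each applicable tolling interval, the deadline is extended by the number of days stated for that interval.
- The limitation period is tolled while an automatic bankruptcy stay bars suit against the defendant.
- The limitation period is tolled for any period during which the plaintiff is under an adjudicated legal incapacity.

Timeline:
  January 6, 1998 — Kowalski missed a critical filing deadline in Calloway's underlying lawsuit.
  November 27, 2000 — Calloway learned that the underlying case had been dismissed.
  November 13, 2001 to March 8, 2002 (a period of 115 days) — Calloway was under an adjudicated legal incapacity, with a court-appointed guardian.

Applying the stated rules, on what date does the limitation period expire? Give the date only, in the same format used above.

The claim did not accrue until Calloway discovered the injury on November 27, 2000; the January 6, 1998 act date does not start the clock under the stated rule.
4 years from November 27, 2000 is November 27, 2004.
The period was tolled for 115 days by the plaintiff's legal incapacity (November 13, 2001 to March 8, 2002), pushing the deadline to March 22, 2005.

March 22, 2005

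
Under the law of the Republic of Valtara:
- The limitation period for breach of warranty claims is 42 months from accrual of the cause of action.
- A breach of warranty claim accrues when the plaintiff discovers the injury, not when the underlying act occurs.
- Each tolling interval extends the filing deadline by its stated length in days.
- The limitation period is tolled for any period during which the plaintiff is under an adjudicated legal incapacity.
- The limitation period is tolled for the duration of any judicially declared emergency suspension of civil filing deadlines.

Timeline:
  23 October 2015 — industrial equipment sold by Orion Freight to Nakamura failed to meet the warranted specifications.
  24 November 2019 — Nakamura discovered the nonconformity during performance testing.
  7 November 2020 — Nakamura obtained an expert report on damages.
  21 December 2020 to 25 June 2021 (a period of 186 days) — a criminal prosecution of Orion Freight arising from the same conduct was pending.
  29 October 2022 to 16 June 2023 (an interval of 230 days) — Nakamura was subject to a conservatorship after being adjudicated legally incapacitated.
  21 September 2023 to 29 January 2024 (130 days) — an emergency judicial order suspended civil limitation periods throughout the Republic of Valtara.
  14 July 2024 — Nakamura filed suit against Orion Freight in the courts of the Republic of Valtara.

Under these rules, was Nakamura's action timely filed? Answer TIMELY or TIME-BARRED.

TIME-BARRED

The claim did not accrue until Nakamura discovered the injury on 24 November 2019; the 23 October 2015 act date does not start the clock under the stated rule.
The untolled deadline — 42 months after 24 November 2019 — is 24 May 2023.
The plaintiff's legal incapacity from 29 October 2022 to 16 June 2023 tolled the period for 230 days, extending the deadline to 9 January 2024.
The emergency suspension of filing deadlines from 21 September 2023 to 29 January 2024 tolled the period for 130 days, extending the deadline to 18 May 2024.
No stated provision tolls the period for a criminal prosecution, so the interval from 21 December 2020 to 25 June 2021 has no effect on the deadline.
The other events in the timeline have no effect on the limitation period under the stated rules.
The 14 July 2024 filing falls after the 18 May 2024 deadline; the claim is time-barred.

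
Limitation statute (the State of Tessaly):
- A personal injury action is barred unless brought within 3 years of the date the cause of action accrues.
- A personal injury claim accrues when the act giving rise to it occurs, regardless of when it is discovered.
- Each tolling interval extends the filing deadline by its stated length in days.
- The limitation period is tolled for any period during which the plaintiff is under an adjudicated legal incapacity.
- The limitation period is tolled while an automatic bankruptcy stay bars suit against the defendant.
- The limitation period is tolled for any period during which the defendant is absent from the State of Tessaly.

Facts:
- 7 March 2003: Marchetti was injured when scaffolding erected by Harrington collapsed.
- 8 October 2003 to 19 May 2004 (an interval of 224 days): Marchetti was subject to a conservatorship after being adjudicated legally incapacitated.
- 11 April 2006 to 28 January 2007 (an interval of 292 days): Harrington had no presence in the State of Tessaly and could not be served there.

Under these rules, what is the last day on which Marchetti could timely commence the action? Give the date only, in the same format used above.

The cause of action accrued on 7 March 2003, the date of the act.
3 years from 7 March 2003 is 7 March 2006.
Because the plaintiff's legal incapacity ran from 8 October 2003 to 19 May 2004, the deadline is extended by 224 days to 17 October 2006.
Because the defendant's absence from the jurisdiction ran from 11 April 2006 to 28 January 2007, the deadline is extended by 292 days to 5 August 2007.

5 August 2007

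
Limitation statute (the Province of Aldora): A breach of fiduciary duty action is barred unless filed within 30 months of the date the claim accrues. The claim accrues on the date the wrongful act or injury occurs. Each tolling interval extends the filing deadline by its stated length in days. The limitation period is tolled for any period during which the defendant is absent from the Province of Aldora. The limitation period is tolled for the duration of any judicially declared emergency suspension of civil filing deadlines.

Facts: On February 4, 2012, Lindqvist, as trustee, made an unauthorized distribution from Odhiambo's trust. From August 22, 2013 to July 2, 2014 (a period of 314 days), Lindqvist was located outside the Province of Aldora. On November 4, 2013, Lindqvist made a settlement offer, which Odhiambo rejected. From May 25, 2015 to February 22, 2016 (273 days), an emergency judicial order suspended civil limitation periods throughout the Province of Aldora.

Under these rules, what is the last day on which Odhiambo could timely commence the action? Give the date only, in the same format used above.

March 13, 2016

The limitation period began to run on February 4, 2012.
The untolled deadline — 30 months after February 4, 2012 — is August 4, 2014.
The defendant's absence from the jurisdiction from August 22, 2013 to July 2, 2014 tolled the period for 314 days, extending the deadline to June 14, 2015.
The emergency suspension of filing deadlines from May 25, 2015 to February 22, 2016 tolled the period for 273 days, extending the deadline to March 13, 2016.
None of the other events listed affects the running of the period under the stated rules.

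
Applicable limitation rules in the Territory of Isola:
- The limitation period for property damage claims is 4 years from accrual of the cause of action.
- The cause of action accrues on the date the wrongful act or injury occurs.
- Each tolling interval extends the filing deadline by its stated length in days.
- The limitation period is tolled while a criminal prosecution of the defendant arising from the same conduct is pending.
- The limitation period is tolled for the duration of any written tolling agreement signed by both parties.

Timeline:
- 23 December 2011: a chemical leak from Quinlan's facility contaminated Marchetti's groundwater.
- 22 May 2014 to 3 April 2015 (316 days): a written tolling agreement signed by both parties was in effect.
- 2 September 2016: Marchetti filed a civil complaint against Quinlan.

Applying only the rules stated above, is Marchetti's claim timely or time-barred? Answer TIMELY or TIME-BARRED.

The claim accrued on 23 December 2011, when the wrongful act occurred.
Adding the 4 years base period to 23 December 2011 gives a deadline of 23 December 2015, before any tolling.
The period was tolled for 316 days by the written tolling agreement (22 May 2014 to 3 April 2015), pushing the deadline to 3 November 2016.
The 2 September 2016 filing precedes the 3 November 2016 deadline; the claim is timely.

TIMELY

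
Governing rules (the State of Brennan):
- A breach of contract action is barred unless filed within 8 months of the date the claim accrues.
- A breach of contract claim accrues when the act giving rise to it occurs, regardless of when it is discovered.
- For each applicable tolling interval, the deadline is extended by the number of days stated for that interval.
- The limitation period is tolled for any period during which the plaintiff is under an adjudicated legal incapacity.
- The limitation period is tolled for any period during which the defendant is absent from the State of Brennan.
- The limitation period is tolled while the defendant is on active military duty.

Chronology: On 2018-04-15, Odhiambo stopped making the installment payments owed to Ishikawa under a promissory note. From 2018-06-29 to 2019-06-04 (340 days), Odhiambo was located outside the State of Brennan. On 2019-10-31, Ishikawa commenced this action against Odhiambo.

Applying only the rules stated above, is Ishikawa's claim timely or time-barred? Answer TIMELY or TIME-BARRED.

TIMELY

The claim accrued on 2018-04-15, when the wrongful act occurred.
Adding the 8 months base period to 2018-04-15 gives a deadline of 2018-12-15, before any tolling.
Because the defendant's absence from the jurisdiction ran from 2018-06-29 to 2019-06-04, the deadline is extended by 340 days to 2019-11-20.
Filing on 2019-10-31 beat the 2019-11-20 deadline — the action is timely.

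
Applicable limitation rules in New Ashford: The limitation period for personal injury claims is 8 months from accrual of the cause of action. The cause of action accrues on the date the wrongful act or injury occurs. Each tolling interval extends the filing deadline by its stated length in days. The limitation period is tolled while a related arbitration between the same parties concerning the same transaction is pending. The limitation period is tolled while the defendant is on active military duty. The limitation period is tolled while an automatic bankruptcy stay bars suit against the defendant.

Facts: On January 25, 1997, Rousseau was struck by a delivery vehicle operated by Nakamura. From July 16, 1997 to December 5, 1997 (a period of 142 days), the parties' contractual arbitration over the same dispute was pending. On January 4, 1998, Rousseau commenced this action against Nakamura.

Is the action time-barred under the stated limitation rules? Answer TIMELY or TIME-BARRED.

TIMELY

The claim accrued on January 25, 1997, when the wrongful act occurred.
8 months from January 25, 1997 is September 25, 1997.
The pending related arbitration from July 16, 1997 to December 5, 1997 tolled the period for 142 days, extending the deadline to February 14, 1998.
Rousseau filed on January 4, 1998, before the February 14, 1998 deadline, so the action is timely.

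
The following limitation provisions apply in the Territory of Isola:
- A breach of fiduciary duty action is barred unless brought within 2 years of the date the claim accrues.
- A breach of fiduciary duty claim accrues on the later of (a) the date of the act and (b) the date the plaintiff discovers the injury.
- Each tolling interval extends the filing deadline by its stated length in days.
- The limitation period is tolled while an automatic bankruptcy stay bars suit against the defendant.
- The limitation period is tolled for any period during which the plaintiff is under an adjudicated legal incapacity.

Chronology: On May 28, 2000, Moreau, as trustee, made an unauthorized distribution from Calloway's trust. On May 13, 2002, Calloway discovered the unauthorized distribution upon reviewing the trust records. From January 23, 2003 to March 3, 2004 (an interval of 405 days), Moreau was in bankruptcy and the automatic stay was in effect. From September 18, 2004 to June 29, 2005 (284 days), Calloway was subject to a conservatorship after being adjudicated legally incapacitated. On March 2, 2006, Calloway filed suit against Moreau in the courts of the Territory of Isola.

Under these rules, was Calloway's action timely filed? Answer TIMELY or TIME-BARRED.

TIMELY

Taking the later of the act (May 28, 2000) and discovery (May 13, 2002), the claim accrued on May 13, 2002.
Adding the 2 years base period to May 13, 2002 gives a deadline of May 13, 2004, before any tolling.
The period was tolled for 405 days by the automatic bankruptcy stay (January 23, 2003 to March 3, 2004), pushing the deadline to June 22, 2005.
The plaintiff's legal incapacity from September 18, 2004 to June 29, 2005 tolled the period for 284 days, extending the deadline to April 2, 2006.
The March 2, 2006 filing precedes the April 2, 2006 deadline; the claim is timely.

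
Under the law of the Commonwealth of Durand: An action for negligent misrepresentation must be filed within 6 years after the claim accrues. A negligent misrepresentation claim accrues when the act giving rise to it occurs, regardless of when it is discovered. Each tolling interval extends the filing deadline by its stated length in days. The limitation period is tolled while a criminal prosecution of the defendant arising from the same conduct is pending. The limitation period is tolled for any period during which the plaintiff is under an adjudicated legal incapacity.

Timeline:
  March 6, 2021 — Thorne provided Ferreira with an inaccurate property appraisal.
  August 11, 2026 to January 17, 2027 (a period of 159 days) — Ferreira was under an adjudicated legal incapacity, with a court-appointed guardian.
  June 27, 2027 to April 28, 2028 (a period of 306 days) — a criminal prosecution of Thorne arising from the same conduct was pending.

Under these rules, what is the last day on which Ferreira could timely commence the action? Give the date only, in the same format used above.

June 13, 2028

The claim accrued on March 6, 2021, when the wrongful act occurred.
6 years from March 6, 2021 is March 6, 2027.
Because the plaintiff's legal incapacity ran from August 11, 2026 to January 17, 2027, the deadline is extended by 159 days to August 12, 2027.
Because the pending criminal prosecution ran from June 27, 2027 to April 28, 2028, the deadline is extended by 306 days to June 13, 2028.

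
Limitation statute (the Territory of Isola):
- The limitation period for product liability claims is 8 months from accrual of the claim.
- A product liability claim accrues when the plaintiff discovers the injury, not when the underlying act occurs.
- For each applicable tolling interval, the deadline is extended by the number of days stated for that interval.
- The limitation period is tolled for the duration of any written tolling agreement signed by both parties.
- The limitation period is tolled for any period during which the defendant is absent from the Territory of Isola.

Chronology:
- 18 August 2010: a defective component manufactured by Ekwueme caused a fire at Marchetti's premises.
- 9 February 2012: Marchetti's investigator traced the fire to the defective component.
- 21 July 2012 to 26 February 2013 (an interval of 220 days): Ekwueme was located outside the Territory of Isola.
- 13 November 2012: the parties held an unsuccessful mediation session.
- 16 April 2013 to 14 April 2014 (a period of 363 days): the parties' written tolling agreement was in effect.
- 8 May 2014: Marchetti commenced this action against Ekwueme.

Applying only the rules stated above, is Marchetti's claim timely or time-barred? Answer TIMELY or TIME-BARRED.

Accrual is tied to discovery, so the period began on 9 February 2012 rather than on 18 August 2010 when the act occurred.
The untolled deadline — 8 months after 9 February 2012 — is 9 October 2012.
The defendant's absence from the jurisdiction from 21 July 2012 to 26 February 2013 tolled the period for 220 days, extending the deadline to 17 May 2013.
The written tolling agreement from 16 April 2013 to 14 April 2014 tolled the period for 363 days, extending the deadline to 15 May 2014.
Nothing else in the chronology tolls or restarts the period.
The 8 May 2014 filing precedes the 15 May 2014 deadline; the claim is timely.

TIMELY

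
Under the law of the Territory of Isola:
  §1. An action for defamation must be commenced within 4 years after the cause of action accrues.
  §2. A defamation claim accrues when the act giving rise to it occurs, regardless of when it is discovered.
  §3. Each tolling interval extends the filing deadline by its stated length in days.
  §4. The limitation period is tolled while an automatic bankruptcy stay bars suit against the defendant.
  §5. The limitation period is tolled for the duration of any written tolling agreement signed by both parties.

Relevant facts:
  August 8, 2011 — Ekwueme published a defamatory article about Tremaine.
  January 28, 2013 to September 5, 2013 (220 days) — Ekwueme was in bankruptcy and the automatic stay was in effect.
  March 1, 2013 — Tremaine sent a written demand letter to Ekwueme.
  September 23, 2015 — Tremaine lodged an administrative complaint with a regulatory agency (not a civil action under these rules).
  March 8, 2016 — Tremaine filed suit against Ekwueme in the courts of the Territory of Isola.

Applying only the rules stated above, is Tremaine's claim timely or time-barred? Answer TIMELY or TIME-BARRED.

TIMELY

The claim accrued on August 8, 2011, when the wrongful act occurred.
Adding the 4 years base period to August 8, 2011 gives a deadline of August 8, 2015, before any tolling.
The automatic bankruptcy stay from January 28, 2013 to September 5, 2013 tolled the period for 220 days, extending the deadline to March 15, 2016.
None of the other events listed affects the running of the period under the stated rules.
The March 8, 2016 filing precedes the March 15, 2016 deadline; the claim is timely.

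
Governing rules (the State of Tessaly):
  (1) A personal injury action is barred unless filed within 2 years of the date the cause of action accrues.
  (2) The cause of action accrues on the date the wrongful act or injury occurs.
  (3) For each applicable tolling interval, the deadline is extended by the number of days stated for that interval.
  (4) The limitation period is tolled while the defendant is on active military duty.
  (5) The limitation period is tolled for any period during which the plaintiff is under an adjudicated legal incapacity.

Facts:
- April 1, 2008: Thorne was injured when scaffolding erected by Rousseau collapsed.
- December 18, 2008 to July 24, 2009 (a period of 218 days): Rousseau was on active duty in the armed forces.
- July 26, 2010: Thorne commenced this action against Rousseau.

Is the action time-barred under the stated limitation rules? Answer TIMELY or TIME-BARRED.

The claim accrued on April 1, 2008, when the wrongful act occurred.
The untolled deadline — 2 years after April 1, 2008 — is April 1, 2010.
The defendant's active military service from December 18, 2008 to July 24, 2009 tolled the period for 218 days, extending the deadline to November 5, 2010.
Thorne filed on July 26, 2010, before the November 5, 2010 deadline, so the action is timely.

TIMELY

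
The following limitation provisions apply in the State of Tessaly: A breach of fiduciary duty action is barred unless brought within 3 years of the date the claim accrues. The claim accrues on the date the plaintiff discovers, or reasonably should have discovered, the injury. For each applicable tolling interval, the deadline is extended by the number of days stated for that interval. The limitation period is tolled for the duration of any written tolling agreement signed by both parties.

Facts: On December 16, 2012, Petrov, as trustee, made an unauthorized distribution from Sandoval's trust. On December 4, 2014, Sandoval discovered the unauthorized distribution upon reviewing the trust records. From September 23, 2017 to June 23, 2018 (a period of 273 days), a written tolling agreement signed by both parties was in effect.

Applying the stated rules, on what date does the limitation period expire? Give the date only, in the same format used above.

Accrual is tied to discovery, so the period began on December 4, 2014 rather than on December 16, 2012 when the act occurred.
Adding the 3 years base period to December 4, 2014 gives a deadline of December 4, 2017, before any tolling.
The written tolling agreement from September 23, 2017 to June 23, 2018 tolled the period for 273 days, extending the deadline to September 3, 2018.

September 3, 2018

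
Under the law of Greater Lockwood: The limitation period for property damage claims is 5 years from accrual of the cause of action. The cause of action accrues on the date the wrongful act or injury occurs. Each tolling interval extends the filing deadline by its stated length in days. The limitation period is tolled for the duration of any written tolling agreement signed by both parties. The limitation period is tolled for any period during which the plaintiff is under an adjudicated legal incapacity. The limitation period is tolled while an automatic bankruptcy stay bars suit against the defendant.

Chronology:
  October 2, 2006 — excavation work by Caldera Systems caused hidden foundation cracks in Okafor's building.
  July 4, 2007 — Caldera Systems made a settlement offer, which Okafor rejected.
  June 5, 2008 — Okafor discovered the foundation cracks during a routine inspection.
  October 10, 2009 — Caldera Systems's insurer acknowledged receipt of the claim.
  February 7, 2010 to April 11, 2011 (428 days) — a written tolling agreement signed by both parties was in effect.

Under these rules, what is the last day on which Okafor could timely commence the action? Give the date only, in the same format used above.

December 3, 2012

Accrual is governed by the date of the act, so the period began to run on October 2, 2006; the later discovery on June 5, 2008 is irrelevant under the stated rule.
The untolled deadline — 5 years after October 2, 2006 — is October 2, 2011.
Because the written tolling agreement ran from February 7, 2010 to April 11, 2011, the deadline is extended by 428 days to December 3, 2012.
The other events in the timeline have no effect on the limitation period under the stated rules.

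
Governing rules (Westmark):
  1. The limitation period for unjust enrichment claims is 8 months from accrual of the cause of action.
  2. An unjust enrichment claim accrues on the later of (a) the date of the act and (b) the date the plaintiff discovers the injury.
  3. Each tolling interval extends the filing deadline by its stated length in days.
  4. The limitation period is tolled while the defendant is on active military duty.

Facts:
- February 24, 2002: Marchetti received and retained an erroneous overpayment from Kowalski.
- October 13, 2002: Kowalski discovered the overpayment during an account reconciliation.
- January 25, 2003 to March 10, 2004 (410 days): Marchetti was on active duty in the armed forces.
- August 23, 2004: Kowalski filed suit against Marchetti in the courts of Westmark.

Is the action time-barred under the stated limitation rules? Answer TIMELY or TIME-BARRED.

TIME-BARRED

The claim accrued on October 13, 2002 — the later of the February 24, 2002 act and the October 13, 2002 discovery.
The untolled deadline — 8 months after October 13, 2002 — is June 13, 2003.
Because the defendant's active military service ran from January 25, 2003 to March 10, 2004, the deadline is extended by 410 days to July 27, 2004.
Filing on August 23, 2004 missed the July 27, 2004 deadline — the action is time-barred.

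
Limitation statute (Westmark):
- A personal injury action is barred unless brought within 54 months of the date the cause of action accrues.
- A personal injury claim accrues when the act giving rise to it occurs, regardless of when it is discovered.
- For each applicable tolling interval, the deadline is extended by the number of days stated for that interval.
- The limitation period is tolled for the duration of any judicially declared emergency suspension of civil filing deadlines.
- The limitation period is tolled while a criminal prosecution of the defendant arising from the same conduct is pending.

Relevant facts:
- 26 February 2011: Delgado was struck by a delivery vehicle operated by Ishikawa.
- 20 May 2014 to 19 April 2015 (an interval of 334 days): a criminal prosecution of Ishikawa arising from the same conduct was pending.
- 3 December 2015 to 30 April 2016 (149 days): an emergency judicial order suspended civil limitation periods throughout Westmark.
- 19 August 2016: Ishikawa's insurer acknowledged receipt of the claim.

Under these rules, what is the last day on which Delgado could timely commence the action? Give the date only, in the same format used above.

21 December 2016

The claim accrued on 26 February 2011, when the wrongful act occurred.
Adding the 54 months base period to 26 February 2011 gives a deadline of 26 August 2015, before any tolling.
Because the pending criminal prosecution ran from 20 May 2014 to 19 April 2015, the deadline is extended by 334 days to 25 July 2016.
The period was tolled for 149 days by the emergency suspension of filing deadlines (3 December 2015 to 30 April 2016), pushing the deadline to 21 December 2016.
None of the other events listed affects the running of the period under the stated rules.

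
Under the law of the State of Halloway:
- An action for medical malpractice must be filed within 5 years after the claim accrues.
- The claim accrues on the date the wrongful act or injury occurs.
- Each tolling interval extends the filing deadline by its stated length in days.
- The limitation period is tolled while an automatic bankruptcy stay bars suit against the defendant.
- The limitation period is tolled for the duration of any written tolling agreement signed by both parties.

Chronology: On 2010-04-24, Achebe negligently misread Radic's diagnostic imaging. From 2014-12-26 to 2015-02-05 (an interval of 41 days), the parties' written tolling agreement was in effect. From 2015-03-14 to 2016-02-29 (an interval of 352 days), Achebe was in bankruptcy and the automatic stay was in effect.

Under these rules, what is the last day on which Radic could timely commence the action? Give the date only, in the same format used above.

2016-05-21

The claim accrued on 2010-04-24, when the wrongful act occurred.
The untolled deadline — 5 years after 2010-04-24 — is 2015-04-24.
Because the written tolling agreement ran from 2014-12-26 to 2015-02-05, the deadline is extended by 41 days to 2015-06-04.
The automatic bankruptcy stay from 2015-03-14 to 2016-02-29 tolled the period for 352 days, extending the deadline to 2016-05-21.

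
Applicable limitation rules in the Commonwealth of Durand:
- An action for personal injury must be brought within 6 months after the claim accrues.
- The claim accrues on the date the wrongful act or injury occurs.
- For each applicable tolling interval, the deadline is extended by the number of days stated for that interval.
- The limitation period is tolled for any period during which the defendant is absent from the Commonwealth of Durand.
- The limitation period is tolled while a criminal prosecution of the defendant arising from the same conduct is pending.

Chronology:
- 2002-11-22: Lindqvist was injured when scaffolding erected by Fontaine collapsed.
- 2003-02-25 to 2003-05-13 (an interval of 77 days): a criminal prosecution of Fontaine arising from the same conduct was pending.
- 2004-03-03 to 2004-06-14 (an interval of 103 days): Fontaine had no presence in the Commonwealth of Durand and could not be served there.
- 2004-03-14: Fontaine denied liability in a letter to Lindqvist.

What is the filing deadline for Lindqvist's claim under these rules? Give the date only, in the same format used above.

The limitation period began to run on 2002-11-22.
Adding the 6 months base period to 2002-11-22 gives a deadline of 2003-05-22, before any tolling.
The period was tolled for 77 days by the pending criminal prosecution (2003-02-25 to 2003-05-13), pushing the deadline to 2003-08-07.
The defendant's absence from the jurisdiction from 2004-03-03 to 2004-06-14 began after the period had already run on 2003-08-07, so it has no tolling effect.
The other events in the timeline have no effect on the limitation period under the stated rules.

2003-08-07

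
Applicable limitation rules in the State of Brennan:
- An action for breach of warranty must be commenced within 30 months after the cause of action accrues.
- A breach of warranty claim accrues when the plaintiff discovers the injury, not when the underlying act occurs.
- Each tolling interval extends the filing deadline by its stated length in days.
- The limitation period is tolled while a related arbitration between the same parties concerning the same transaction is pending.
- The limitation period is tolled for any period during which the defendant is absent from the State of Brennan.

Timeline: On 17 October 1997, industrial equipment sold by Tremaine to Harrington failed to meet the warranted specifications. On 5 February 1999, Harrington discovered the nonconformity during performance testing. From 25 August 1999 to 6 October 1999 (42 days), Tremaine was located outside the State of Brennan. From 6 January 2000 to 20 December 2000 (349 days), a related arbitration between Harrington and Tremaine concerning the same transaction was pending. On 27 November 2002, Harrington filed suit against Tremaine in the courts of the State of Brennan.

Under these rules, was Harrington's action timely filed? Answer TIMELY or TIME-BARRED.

TIME-BARRED

Under the discovery rule, the claim accrued on 5 February 1999, when Harrington discovered the injury — not on the 17 October 1997 date of the underlying act.
30 months from 5 February 1999 is 5 August 2001.
Because the defendant's absence from the jurisdiction ran from 25 August 1999 to 6 October 1999, the deadline is extended by 42 days to 16 September 2001.
The pending related arbitration from 6 January 2000 to 20 December 2000 tolled the period for 349 days, extending the deadline to 31 August 2002.
Harrington filed on 27 November 2002, after the 31 August 2002 deadline, so the action is time-barred.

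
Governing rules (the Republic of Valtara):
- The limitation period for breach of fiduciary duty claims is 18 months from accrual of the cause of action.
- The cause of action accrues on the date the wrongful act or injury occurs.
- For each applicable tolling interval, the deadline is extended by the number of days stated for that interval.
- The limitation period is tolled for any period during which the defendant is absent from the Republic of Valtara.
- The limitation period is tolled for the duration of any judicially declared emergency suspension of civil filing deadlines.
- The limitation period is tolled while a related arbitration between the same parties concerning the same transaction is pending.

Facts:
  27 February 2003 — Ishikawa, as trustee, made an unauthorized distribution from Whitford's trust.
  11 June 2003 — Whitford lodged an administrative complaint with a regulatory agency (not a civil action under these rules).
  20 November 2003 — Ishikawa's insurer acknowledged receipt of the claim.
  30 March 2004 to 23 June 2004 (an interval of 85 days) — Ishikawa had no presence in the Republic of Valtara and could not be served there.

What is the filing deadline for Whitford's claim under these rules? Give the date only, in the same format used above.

The cause of action accrued on 27 February 2003, the date of the act.
The untolled deadline — 18 months after 27 February 2003 — is 27 August 2004.
Because the defendant's absence from the jurisdiction ran from 30 March 2004 to 23 June 2004, the deadline is extended by 85 days to 20 November 2004.
Nothing else in the chronology tolls or restarts the period.

20 November 2004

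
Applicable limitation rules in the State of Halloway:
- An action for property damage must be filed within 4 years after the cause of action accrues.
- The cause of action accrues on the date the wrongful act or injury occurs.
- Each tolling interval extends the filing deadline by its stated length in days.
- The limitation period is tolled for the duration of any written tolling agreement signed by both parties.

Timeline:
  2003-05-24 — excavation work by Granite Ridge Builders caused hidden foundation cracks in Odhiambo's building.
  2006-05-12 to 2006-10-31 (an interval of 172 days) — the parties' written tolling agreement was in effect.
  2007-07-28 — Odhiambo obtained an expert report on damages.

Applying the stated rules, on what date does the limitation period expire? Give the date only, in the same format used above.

The claim accrued on 2003-05-24, when the wrongful act occurred.
Adding the 4 years base period to 2003-05-24 gives a deadline of 2007-05-24, before any tolling.
Because the written tolling agreement ran from 2006-05-12 to 2006-10-31, the deadline is extended by 172 days to 2007-11-12.
The other events in the timeline have no effect on the limitation period under the stated rules.

2007-11-12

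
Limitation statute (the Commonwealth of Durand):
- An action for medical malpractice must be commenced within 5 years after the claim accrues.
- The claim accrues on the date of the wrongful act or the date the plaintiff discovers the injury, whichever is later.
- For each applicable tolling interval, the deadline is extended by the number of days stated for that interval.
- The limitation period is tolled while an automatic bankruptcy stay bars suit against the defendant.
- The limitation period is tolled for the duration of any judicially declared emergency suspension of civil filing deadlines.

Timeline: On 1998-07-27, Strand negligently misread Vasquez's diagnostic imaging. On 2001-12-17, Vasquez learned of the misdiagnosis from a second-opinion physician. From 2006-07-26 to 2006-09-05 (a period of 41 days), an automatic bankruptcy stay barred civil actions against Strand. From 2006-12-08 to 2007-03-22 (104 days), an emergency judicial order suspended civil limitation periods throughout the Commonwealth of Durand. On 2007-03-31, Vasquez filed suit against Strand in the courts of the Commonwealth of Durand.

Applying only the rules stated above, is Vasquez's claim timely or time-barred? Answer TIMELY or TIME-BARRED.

Because discovery on 2001-12-17 post-dates the 1998-07-27 act, accrual under the later-of rule falls on 2001-12-17.
Adding the 5 years base period to 2001-12-17 gives a deadline of 2006-12-17, before any tolling.
Because the automatic bankruptcy stay ran from 2006-07-26 to 2006-09-05, the deadline is extended by 41 days to 2007-01-27.
The period was tolled for 104 days by the emergency suspension of filing deadlines (2006-12-08 to 2007-03-22), pushing the deadline to 2007-05-11.
Filing on 2007-03-31 beat the 2007-05-11 deadline — the action is timely.

TIMELY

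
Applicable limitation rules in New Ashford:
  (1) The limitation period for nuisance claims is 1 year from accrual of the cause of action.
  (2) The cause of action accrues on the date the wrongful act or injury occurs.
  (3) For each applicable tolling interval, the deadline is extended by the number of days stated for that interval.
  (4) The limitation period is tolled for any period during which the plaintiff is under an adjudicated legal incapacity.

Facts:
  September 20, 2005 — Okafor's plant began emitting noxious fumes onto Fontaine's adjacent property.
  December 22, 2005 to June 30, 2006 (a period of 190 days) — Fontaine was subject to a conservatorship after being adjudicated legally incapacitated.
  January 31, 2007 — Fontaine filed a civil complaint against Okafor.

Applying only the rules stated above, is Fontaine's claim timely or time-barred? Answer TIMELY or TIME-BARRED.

The cause of action accrued on September 20, 2005, the date of the act.
The untolled deadline — 1 year after September 20, 2005 — is September 20, 2006.
The period was tolled for 190 days by the plaintiff's legal incapacity (December 22, 2005 to June 30, 2006), pushing the deadline to March 29, 2007.
The January 31, 2007 filing precedes the March 29, 2007 deadline; the claim is timely.

TIMELY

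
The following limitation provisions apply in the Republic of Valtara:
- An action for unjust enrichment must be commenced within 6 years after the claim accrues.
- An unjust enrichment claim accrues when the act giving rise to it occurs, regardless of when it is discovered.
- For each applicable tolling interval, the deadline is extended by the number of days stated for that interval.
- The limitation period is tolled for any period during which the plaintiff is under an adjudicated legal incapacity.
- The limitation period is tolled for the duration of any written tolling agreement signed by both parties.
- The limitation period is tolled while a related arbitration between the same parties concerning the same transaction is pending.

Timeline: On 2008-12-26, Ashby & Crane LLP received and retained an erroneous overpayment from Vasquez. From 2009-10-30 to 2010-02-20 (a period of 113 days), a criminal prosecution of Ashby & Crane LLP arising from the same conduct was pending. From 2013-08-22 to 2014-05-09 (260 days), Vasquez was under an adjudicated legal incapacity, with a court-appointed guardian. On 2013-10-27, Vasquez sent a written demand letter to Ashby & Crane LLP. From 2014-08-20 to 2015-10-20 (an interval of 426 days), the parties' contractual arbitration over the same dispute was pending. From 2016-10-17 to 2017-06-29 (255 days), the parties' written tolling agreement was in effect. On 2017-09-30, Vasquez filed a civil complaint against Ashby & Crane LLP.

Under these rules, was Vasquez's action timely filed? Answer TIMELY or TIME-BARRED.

TIME-BARRED

The claim accrued on 2008-12-26, when the wrongful act occurred.
6 years from 2008-12-26 is 2014-12-26.
Because the plaintiff's legal incapacity ran from 2013-08-22 to 2014-05-09, the deadline is extended by 260 days to 2015-09-12.
The period was tolled for 426 days by the pending related arbitration (2014-08-20 to 2015-10-20), pushing the deadline to 2016-11-11.
The period was tolled for 255 days by the written tolling agreement (2016-10-17 to 2017-06-29), pushing the deadline to 2017-07-24.
Although a criminal prosecution ran from 2009-10-30 to 2010-02-20, the stated rules do not make that a tolling event, so it is disregarded.
None of the other events listed affects the running of the period under the stated rules.
Vasquez filed on 2017-09-30, after the 2017-07-24 deadline, so the action is time-barred.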